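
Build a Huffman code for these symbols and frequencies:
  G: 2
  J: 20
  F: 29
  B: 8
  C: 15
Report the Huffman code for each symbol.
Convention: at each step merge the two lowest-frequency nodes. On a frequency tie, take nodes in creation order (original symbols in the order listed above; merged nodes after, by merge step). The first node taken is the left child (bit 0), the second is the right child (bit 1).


Huffman tree construction:
Step 1: Merge G(2) + B(8) = 10
Step 2: Merge (G+B)(10) + C(15) = 25
Step 3: Merge J(20) + ((G+B)+C)(25) = 45
Step 4: Merge F(29) + (J+((G+B)+C))(45) = 74
Read each symbol's code off the tree from the root (left child = 0, right child = 1).

Codes:
  G: 1100 (length 4)
  J: 10 (length 2)
  F: 0 (length 1)
  B: 1101 (length 4)
  C: 111 (length 3)
Average code length: 154/74 = 2.0811 bits/symbol


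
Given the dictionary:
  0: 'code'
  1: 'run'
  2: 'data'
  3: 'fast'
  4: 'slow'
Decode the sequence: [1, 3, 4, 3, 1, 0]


Look up each index in the dictionary:
  1 -> 'run'
  3 -> 'fast'
  4 -> 'slow'
  3 -> 'fast'
  1 -> 'run'
  0 -> 'code'

Decoded: "run fast slow fast run code"


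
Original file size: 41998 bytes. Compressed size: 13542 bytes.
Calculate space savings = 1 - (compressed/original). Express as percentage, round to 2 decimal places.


ratio = compressed/original = 13542/41998 = 0.322444
savings = 1 - ratio = 1 - 0.322444 = 0.677556
as a percentage: 0.677556 * 100 = 67.76%

Space savings = 1 - 13542/41998 = 67.76%


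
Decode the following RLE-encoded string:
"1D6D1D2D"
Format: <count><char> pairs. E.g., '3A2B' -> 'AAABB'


Expanding each <count><char> pair:
  1D -> 'D'
  6D -> 'DDDDDD'
  1D -> 'D'
  2D -> 'DD'

Decoded = DDDDDDDDDD


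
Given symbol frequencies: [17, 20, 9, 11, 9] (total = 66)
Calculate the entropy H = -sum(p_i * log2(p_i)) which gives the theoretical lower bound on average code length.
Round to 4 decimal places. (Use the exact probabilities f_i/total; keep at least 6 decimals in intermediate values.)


Per-symbol terms -p_i * log2(p_i) with p_i = f_i/66:
  p = 17/66 = 0.257576: log2(p) = -1.956931, -p*log2(p) = 0.504058
  p = 20/66 = 0.303030: log2(p) = -1.722466, -p*log2(p) = 0.521959
  p = 9/66 = 0.136364: log2(p) = -2.874469, -p*log2(p) = 0.391973
  p = 11/66 = 0.166667: log2(p) = -2.584963, -p*log2(p) = 0.430827
  p = 9/66 = 0.136364: log2(p) = -2.874469, -p*log2(p) = 0.391973
H = 0.504058 + 0.521959 + 0.391973 + 0.430827 + 0.391973 = 2.240790

H = 2.2408 bits/symbol


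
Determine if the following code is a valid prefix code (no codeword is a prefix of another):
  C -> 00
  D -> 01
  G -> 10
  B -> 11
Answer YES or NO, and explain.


Checking each pair (does one codeword prefix another?):
  C='00' vs D='01': no prefix
  C='00' vs G='10': no prefix
  C='00' vs B='11': no prefix
  D='01' vs C='00': no prefix
  D='01' vs G='10': no prefix
  D='01' vs B='11': no prefix
  G='10' vs C='00': no prefix
  G='10' vs D='01': no prefix
  G='10' vs B='11': no prefix
  B='11' vs C='00': no prefix
  B='11' vs D='01': no prefix
  B='11' vs G='10': no prefix
No violation found over all pairs.

YES -- this is a valid prefix code. No codeword is a prefix of any other codeword.


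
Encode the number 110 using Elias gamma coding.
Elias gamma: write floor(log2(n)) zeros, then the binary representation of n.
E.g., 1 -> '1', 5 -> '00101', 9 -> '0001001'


num_bits = floor(log2(110)) + 1 = 7
leading_zeros = num_bits - 1 = 6
binary(110) = 1101110

Elias gamma(110) = '000000' + '1101110' = 0000001101110 (13 bits)


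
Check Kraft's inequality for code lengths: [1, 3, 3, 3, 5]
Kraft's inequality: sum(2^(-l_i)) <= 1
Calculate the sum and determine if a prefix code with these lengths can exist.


Sum = 2^(-1) + 2^(-3) + 2^(-3) + 2^(-3) + 2^(-5)
    = 0.5 + 0.125 + 0.125 + 0.125 + 0.03125
    = 29/32 = 0.90625
Since 0.90625 <= 1, Kraft's inequality IS satisfied.
A prefix code with these lengths CAN exist.

Kraft sum = 0.90625. Satisfied.


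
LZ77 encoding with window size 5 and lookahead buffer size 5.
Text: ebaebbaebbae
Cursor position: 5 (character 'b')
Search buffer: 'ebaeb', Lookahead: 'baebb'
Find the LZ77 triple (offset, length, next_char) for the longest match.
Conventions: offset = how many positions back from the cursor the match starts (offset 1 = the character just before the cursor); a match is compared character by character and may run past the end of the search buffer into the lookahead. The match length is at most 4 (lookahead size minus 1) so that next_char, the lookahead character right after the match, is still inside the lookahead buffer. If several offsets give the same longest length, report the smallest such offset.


Try each offset into the search buffer:
  offset=1 (pos 4, char 'b'): match length 1
  offset=2 (pos 3, char 'e'): match length 0
  offset=3 (pos 2, char 'a'): match length 0
  offset=4 (pos 1, char 'b'): match length 4
  offset=5 (pos 0, char 'e'): match length 0
Longest match has length 4 at offset 4.
next_char = character at position 5 + 4 = 9 -> 'b'

Best match: offset=4, length=4 (matching 'baeb' starting at position 1)
LZ77 triple: (4, 4, 'b')


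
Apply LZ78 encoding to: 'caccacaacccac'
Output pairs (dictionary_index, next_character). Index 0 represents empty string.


LZ78 encoding steps:
Dictionary: {0: ''}
Step 1: w='' (idx 0), next='c' -> output (0, 'c'), add 'c' as idx 1
Step 2: w='' (idx 0), next='a' -> output (0, 'a'), add 'a' as idx 2
Step 3: w='c' (idx 1), next='c' -> output (1, 'c'), add 'cc' as idx 3
Step 4: w='a' (idx 2), next='c' -> output (2, 'c'), add 'ac' as idx 4
Step 5: w='a' (idx 2), next='a' -> output (2, 'a'), add 'aa' as idx 5
Step 6: w='cc' (idx 3), next='c' -> output (3, 'c'), add 'ccc' as idx 6
Step 7: w='ac' (idx 4), end of input -> output (4, '')


Encoded: [(0, 'c'), (0, 'a'), (1, 'c'), (2, 'c'), (2, 'a'), (3, 'c'), (4, '')]


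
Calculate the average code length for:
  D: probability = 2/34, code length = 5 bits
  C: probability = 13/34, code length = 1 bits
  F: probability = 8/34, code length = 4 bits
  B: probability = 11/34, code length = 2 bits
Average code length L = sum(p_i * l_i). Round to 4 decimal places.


Weighted contributions p_i * l_i:
  D: (2/34) * 5 = 10/34
  C: (13/34) * 1 = 13/34
  F: (8/34) * 4 = 32/34
  B: (11/34) * 2 = 22/34
Sum = (10 + 13 + 32 + 22)/34 = 77/34

L = 77/34 = 2.2647 bits/symbol


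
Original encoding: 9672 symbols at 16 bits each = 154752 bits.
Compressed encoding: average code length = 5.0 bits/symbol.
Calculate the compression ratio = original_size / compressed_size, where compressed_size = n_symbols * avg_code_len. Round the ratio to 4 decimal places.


original_size = n_symbols * orig_bits = 9672 * 16 = 154752 bits
compressed_size = n_symbols * avg_code_len = 9672 * 5.0 = 48360.0 bits
ratio = original_size / compressed_size = 154752 / 48360.0 = 3.2

Compression ratio = 3.2


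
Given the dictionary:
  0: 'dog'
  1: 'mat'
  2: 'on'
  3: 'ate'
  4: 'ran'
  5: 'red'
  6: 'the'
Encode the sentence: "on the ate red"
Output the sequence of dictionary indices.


Look up each word in the dictionary:
  'on' -> 2
  'the' -> 6
  'ate' -> 3
  'red' -> 5

Encoded: [2, 6, 3, 5]


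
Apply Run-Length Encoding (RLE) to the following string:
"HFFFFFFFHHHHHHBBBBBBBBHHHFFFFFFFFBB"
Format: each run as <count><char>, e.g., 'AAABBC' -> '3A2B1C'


Scanning runs left to right:
  i=0: run of 'H' x 1 -> '1H'
  i=1: run of 'F' x 7 -> '7F'
  i=8: run of 'H' x 6 -> '6H'
  i=14: run of 'B' x 8 -> '8B'
  i=22: run of 'H' x 3 -> '3H'
  i=25: run of 'F' x 8 -> '8F'
  i=33: run of 'B' x 2 -> '2B'

RLE = 1H7F6H8B3H8F2B


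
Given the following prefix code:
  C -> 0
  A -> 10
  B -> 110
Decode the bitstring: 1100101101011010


Decoding step by step:
Bits 110 -> B
Bits 0 -> C
Bits 10 -> A
Bits 110 -> B
Bits 10 -> A
Bits 110 -> B
Bits 10 -> A


Decoded message: BCABABA


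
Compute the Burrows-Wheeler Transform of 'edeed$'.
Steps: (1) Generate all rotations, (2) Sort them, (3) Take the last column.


Rotations (sorted):
  0: $edeed -> last char: d
  1: d$edee -> last char: e
  2: deed$e -> last char: e
  3: ed$ede -> last char: e
  4: edeed$ -> last char: $
  5: eed$ed -> last char: d


BWT = deee$d


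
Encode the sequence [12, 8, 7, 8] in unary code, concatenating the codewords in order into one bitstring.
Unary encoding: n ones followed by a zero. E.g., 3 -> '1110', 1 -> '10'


Encode each number as n ones followed by a terminating 0:
  12 -> 1111111111110 (13 bits)
  8 -> 111111110 (9 bits)
  7 -> 11111110 (8 bits)
  8 -> 111111110 (9 bits)
Total length = 13 + 9 + 8 + 9 = 39 bits.

Unary([12, 8, 7, 8]) = 111111111111011111111011111110111111110 (39 bits)


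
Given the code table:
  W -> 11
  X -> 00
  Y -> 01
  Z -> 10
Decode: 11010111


Decoding:
11 -> W
01 -> Y
01 -> Y
11 -> W


Result: WYYW


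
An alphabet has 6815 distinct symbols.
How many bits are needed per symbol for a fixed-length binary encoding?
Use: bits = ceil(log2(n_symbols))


log2(6815) = 12.7345
Bracket: 2^12 = 4096 < 6815 <= 2^13 = 8192
So ceil(log2(6815)) = 13

bits = ceil(log2(6815)) = ceil(12.7345) = 13 bits


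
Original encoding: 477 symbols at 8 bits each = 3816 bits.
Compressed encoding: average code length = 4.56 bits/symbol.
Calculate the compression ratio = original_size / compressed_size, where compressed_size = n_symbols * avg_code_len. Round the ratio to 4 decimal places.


original_size = n_symbols * orig_bits = 477 * 8 = 3816 bits
compressed_size = n_symbols * avg_code_len = 477 * 4.56 = 2175.12 bits
ratio = original_size / compressed_size = 3816 / 2175.12 = 1.7544

Compression ratio = 1.7544


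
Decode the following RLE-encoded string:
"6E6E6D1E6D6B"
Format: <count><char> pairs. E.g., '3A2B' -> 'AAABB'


Expanding each <count><char> pair:
  6E -> 'EEEEEE'
  6E -> 'EEEEEE'
  6D -> 'DDDDDD'
  1E -> 'E'
  6D -> 'DDDDDD'
  6B -> 'BBBBBB'

Decoded = EEEEEEEEEEEEDDDDDDEDDDDDDBBBBBB


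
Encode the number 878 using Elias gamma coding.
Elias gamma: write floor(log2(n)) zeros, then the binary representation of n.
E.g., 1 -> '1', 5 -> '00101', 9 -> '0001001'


num_bits = floor(log2(878)) + 1 = 10
leading_zeros = num_bits - 1 = 9
binary(878) = 1101101110

Elias gamma(878) = '000000000' + '1101101110' = 0000000001101101110 (19 bits)


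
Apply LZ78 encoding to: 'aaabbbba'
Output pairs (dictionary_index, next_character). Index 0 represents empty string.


LZ78 encoding steps:
Dictionary: {0: ''}
Step 1: w='' (idx 0), next='a' -> output (0, 'a'), add 'a' as idx 1
Step 2: w='a' (idx 1), next='a' -> output (1, 'a'), add 'aa' as idx 2
Step 3: w='' (idx 0), next='b' -> output (0, 'b'), add 'b' as idx 3
Step 4: w='b' (idx 3), next='b' -> output (3, 'b'), add 'bb' as idx 4
Step 5: w='b' (idx 3), next='a' -> output (3, 'a'), add 'ba' as idx 5


Encoded: [(0, 'a'), (1, 'a'), (0, 'b'), (3, 'b'), (3, 'a')]


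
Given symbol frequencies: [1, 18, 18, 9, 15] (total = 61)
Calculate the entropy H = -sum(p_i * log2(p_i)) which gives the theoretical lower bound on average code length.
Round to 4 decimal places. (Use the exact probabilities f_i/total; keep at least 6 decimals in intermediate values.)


Per-symbol terms -p_i * log2(p_i) with p_i = f_i/61:
  p = 1/61 = 0.016393: log2(p) = -5.930737, -p*log2(p) = 0.097225
  p = 18/61 = 0.295082: log2(p) = -1.760812, -p*log2(p) = 0.519584
  p = 18/61 = 0.295082: log2(p) = -1.760812, -p*log2(p) = 0.519584
  p = 9/61 = 0.147541: log2(p) = -2.760812, -p*log2(p) = 0.407333
  p = 15/61 = 0.245902: log2(p) = -2.023847, -p*log2(p) = 0.497667
H = 0.097225 + 0.519584 + 0.519584 + 0.407333 + 0.497667 = 2.041393

H = 2.0414 bits/symbol


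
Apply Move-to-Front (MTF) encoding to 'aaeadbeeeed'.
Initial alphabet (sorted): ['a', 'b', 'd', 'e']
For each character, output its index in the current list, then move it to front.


MTF encoding:
'a': index 0 in ['a', 'b', 'd', 'e'] -> ['a', 'b', 'd', 'e']
'a': index 0 in ['a', 'b', 'd', 'e'] -> ['a', 'b', 'd', 'e']
'e': index 3 in ['a', 'b', 'd', 'e'] -> ['e', 'a', 'b', 'd']
'a': index 1 in ['e', 'a', 'b', 'd'] -> ['a', 'e', 'b', 'd']
'd': index 3 in ['a', 'e', 'b', 'd'] -> ['d', 'a', 'e', 'b']
'b': index 3 in ['d', 'a', 'e', 'b'] -> ['b', 'd', 'a', 'e']
'e': index 3 in ['b', 'd', 'a', 'e'] -> ['e', 'b', 'd', 'a']
'e': index 0 in ['e', 'b', 'd', 'a'] -> ['e', 'b', 'd', 'a']
'e': index 0 in ['e', 'b', 'd', 'a'] -> ['e', 'b', 'd', 'a']
'e': index 0 in ['e', 'b', 'd', 'a'] -> ['e', 'b', 'd', 'a']
'd': index 2 in ['e', 'b', 'd', 'a'] -> ['d', 'e', 'b', 'a']


Output: [0, 0, 3, 1, 3, 3, 3, 0, 0, 0, 2]


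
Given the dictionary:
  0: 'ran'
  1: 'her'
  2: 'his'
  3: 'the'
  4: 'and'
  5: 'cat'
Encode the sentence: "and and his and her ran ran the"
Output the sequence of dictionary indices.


Look up each word in the dictionary:
  'and' -> 4
  'and' -> 4
  'his' -> 2
  'and' -> 4
  'her' -> 1
  'ran' -> 0
  'ran' -> 0
  'the' -> 3

Encoded: [4, 4, 2, 4, 1, 0, 0, 3]


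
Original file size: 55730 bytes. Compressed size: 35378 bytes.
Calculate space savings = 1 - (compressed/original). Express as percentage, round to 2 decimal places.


ratio = compressed/original = 35378/55730 = 0.634811
savings = 1 - ratio = 1 - 0.634811 = 0.365189
as a percentage: 0.365189 * 100 = 36.52%

Space savings = 1 - 35378/55730 = 36.52%


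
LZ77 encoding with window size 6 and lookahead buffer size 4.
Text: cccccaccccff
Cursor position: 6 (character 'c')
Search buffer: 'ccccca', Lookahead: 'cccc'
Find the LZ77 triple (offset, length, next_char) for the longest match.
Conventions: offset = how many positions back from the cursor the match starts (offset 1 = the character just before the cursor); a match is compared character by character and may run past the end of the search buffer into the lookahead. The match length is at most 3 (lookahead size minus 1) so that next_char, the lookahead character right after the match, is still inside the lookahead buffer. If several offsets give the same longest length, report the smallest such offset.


Try each offset into the search buffer:
  offset=1 (pos 5, char 'a'): match length 0
  offset=2 (pos 4, char 'c'): match length 1
  offset=3 (pos 3, char 'c'): match length 2
  offset=4 (pos 2, char 'c'): match length 3
  offset=5 (pos 1, char 'c'): match length 3
  offset=6 (pos 0, char 'c'): match length 3
Longest match has length 3, found at offsets 4, 5, 6; take the smallest, offset 4.
next_char = character at position 6 + 3 = 9 -> 'c'

Best match: offset=4, length=3 (matching 'ccc' starting at position 2)
LZ77 triple: (4, 3, 'c')


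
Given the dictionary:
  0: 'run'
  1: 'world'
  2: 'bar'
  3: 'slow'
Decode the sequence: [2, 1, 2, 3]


Look up each index in the dictionary:
  2 -> 'bar'
  1 -> 'world'
  2 -> 'bar'
  3 -> 'slow'

Decoded: "bar world bar slow"


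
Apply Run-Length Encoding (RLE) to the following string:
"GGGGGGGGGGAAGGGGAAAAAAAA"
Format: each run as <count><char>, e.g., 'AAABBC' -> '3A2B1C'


Scanning runs left to right:
  i=0: run of 'G' x 10 -> '10G'
  i=10: run of 'A' x 2 -> '2A'
  i=12: run of 'G' x 4 -> '4G'
  i=16: run of 'A' x 8 -> '8A'

RLE = 10G2A4G8A


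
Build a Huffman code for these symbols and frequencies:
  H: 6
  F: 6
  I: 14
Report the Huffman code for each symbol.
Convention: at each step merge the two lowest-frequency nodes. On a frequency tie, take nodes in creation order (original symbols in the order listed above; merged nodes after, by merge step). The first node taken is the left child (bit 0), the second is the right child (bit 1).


Huffman tree construction:
Step 1: Merge H(6) + F(6) = 12
Step 2: Merge (H+F)(12) + I(14) = 26
Read each symbol's code off the tree from the root (left child = 0, right child = 1).

Codes:
  H: 00 (length 2)
  F: 01 (length 2)
  I: 1 (length 1)
Average code length: 38/26 = 1.4615 bits/symbol


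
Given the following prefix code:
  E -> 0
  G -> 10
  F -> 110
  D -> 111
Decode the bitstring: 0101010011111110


Decoding step by step:
Bits 0 -> E
Bits 10 -> G
Bits 10 -> G
Bits 10 -> G
Bits 0 -> E
Bits 111 -> D
Bits 111 -> D
Bits 10 -> G


Decoded message: EGGGEDDG


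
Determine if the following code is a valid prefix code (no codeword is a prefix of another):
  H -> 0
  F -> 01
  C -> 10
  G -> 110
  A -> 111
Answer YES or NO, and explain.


Checking each pair (does one codeword prefix another?):
  H='0' vs F='01': prefix -- VIOLATION

NO -- this is NOT a valid prefix code. H (0) is a prefix of F (01).


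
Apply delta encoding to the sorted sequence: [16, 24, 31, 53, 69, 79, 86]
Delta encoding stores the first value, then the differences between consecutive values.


First value: 16
Deltas:
  24 - 16 = 8
  31 - 24 = 7
  53 - 31 = 22
  69 - 53 = 16
  79 - 69 = 10
  86 - 79 = 7


Delta encoded: [16, 8, 7, 22, 16, 10, 7]


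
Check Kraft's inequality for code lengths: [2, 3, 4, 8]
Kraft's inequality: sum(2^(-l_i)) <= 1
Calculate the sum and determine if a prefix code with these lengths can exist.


Sum = 2^(-2) + 2^(-3) + 2^(-4) + 2^(-8)
    = 0.25 + 0.125 + 0.0625 + 0.00390625
    = 113/256 = 0.44140625
Since 0.44140625 <= 1, Kraft's inequality IS satisfied.
A prefix code with these lengths CAN exist.

Kraft sum = 0.44140625. Satisfied.


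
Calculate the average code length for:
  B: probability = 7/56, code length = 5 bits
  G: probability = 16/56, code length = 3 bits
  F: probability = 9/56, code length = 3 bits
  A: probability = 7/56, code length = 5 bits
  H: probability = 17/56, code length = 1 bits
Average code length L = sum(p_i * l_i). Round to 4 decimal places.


Weighted contributions p_i * l_i:
  B: (7/56) * 5 = 35/56
  G: (16/56) * 3 = 48/56
  F: (9/56) * 3 = 27/56
  A: (7/56) * 5 = 35/56
  H: (17/56) * 1 = 17/56
Sum = (35 + 48 + 27 + 35 + 17)/56 = 162/56

L = 162/56 = 2.8929 bits/symbol


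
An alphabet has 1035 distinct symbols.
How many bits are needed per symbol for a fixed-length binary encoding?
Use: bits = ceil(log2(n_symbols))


log2(1035) = 10.0154
Bracket: 2^10 = 1024 < 1035 <= 2^11 = 2048
So ceil(log2(1035)) = 11

bits = ceil(log2(1035)) = ceil(10.0154) = 11 bits


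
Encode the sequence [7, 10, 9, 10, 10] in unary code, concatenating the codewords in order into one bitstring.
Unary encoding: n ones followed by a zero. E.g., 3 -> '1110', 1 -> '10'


Encode each number as n ones followed by a terminating 0:
  7 -> 11111110 (8 bits)
  10 -> 11111111110 (11 bits)
  9 -> 1111111110 (10 bits)
  10 -> 11111111110 (11 bits)
  10 -> 11111111110 (11 bits)
Total length = 8 + 11 + 10 + 11 + 11 = 51 bits.

Unary([7, 10, 9, 10, 10]) = 111111101111111111011111111101111111111011111111110 (51 bits)


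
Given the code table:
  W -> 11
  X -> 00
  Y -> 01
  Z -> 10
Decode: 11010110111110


Decoding:
11 -> W
01 -> Y
01 -> Y
10 -> Z
11 -> W
11 -> W
10 -> Z


Result: WYYZWWZ


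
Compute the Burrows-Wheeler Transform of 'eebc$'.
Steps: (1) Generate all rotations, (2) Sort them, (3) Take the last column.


Rotations (sorted):
  0: $eebc -> last char: c
  1: bc$ee -> last char: e
  2: c$eeb -> last char: b
  3: ebc$e -> last char: e
  4: eebc$ -> last char: $


BWT = cebe$


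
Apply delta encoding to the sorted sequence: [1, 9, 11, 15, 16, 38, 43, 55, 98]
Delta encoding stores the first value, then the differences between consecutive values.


First value: 1
Deltas:
  9 - 1 = 8
  11 - 9 = 2
  15 - 11 = 4
  16 - 15 = 1
  38 - 16 = 22
  43 - 38 = 5
  55 - 43 = 12
  98 - 55 = 43


Delta encoded: [1, 8, 2, 4, 1, 22, 5, 12, 43]


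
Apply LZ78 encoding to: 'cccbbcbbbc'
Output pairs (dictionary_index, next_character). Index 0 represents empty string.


LZ78 encoding steps:
Dictionary: {0: ''}
Step 1: w='' (idx 0), next='c' -> output (0, 'c'), add 'c' as idx 1
Step 2: w='c' (idx 1), next='c' -> output (1, 'c'), add 'cc' as idx 2
Step 3: w='' (idx 0), next='b' -> output (0, 'b'), add 'b' as idx 3
Step 4: w='b' (idx 3), next='c' -> output (3, 'c'), add 'bc' as idx 4
Step 5: w='b' (idx 3), next='b' -> output (3, 'b'), add 'bb' as idx 5
Step 6: w='bc' (idx 4), end of input -> output (4, '')


Encoded: [(0, 'c'), (1, 'c'), (0, 'b'), (3, 'c'), (3, 'b'), (4, '')]


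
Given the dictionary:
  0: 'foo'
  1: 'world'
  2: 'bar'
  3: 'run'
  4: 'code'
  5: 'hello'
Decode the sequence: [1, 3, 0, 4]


Look up each index in the dictionary:
  1 -> 'world'
  3 -> 'run'
  0 -> 'foo'
  4 -> 'code'

Decoded: "world run foo code"


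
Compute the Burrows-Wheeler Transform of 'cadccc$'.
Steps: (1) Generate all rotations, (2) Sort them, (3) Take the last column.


Rotations (sorted):
  0: $cadccc -> last char: c
  1: adccc$c -> last char: c
  2: c$cadcc -> last char: c
  3: cadccc$ -> last char: $
  4: cc$cadc -> last char: c
  5: ccc$cad -> last char: d
  6: dccc$ca -> last char: a


BWT = ccc$cda


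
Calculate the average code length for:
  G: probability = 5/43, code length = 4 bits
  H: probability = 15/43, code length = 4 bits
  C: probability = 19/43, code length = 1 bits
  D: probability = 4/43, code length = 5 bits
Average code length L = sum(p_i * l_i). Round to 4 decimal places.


Weighted contributions p_i * l_i:
  G: (5/43) * 4 = 20/43
  H: (15/43) * 4 = 60/43
  C: (19/43) * 1 = 19/43
  D: (4/43) * 5 = 20/43
Sum = (20 + 60 + 19 + 20)/43 = 119/43

L = 119/43 = 2.7674 bits/symbol


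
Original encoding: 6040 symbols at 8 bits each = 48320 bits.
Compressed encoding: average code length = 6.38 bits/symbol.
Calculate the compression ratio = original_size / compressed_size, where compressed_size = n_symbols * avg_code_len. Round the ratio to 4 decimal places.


original_size = n_symbols * orig_bits = 6040 * 8 = 48320 bits
compressed_size = n_symbols * avg_code_len = 6040 * 6.38 = 38535.2 bits
ratio = original_size / compressed_size = 48320 / 38535.2 = 1.2539

Compression ratio = 1.2539


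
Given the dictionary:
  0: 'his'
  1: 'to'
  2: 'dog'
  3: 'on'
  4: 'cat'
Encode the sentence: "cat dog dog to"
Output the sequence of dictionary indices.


Look up each word in the dictionary:
  'cat' -> 4
  'dog' -> 2
  'dog' -> 2
  'to' -> 1

Encoded: [4, 2, 2, 1]


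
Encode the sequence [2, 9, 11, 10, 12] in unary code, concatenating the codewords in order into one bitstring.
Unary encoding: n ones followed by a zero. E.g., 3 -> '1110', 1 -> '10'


Encode each number as n ones followed by a terminating 0:
  2 -> 110 (3 bits)
  9 -> 1111111110 (10 bits)
  11 -> 111111111110 (12 bits)
  10 -> 11111111110 (11 bits)
  12 -> 1111111111110 (13 bits)
Total length = 3 + 10 + 12 + 11 + 13 = 49 bits.

Unary([2, 9, 11, 10, 12]) = 1101111111110111111111110111111111101111111111110 (49 bits)


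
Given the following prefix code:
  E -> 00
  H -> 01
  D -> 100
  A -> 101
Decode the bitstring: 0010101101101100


Decoding step by step:
Bits 00 -> E
Bits 101 -> A
Bits 01 -> H
Bits 101 -> A
Bits 101 -> A
Bits 100 -> D


Decoded message: EAHAAD


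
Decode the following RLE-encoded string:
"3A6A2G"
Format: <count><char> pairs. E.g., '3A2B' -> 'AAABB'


Expanding each <count><char> pair:
  3A -> 'AAA'
  6A -> 'AAAAAA'
  2G -> 'GG'

Decoded = AAAAAAAAAGG


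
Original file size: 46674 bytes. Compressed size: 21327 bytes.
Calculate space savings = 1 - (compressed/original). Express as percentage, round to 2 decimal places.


ratio = compressed/original = 21327/46674 = 0.456935
savings = 1 - ratio = 1 - 0.456935 = 0.543065
as a percentage: 0.543065 * 100 = 54.31%

Space savings = 1 - 21327/46674 = 54.31%


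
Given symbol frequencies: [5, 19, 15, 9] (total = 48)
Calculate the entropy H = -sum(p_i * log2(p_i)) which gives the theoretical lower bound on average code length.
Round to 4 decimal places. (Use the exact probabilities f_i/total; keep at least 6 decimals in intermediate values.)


Per-symbol terms -p_i * log2(p_i) with p_i = f_i/48:
  p = 5/48 = 0.104167: log2(p) = -3.263034, -p*log2(p) = 0.339899
  p = 19/48 = 0.395833: log2(p) = -1.337035, -p*log2(p) = 0.529243
  p = 15/48 = 0.312500: log2(p) = -1.678072, -p*log2(p) = 0.524397
  p = 9/48 = 0.187500: log2(p) = -2.415037, -p*log2(p) = 0.452820
H = 0.339899 + 0.529243 + 0.524397 + 0.452820 = 1.846359

H = 1.8464 bits/symbol


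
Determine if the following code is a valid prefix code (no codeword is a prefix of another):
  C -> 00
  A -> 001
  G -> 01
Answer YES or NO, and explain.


Checking each pair (does one codeword prefix another?):
  C='00' vs A='001': prefix -- VIOLATION

NO -- this is NOT a valid prefix code. C (00) is a prefix of A (001).


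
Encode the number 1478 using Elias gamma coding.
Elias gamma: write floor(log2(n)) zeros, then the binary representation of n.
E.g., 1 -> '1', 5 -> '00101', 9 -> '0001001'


num_bits = floor(log2(1478)) + 1 = 11
leading_zeros = num_bits - 1 = 10
binary(1478) = 10111000110

Elias gamma(1478) = '0000000000' + '10111000110' = 000000000010111000110 (21 bits)


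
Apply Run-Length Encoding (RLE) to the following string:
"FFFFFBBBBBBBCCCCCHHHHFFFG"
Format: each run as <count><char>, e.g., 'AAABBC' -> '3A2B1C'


Scanning runs left to right:
  i=0: run of 'F' x 5 -> '5F'
  i=5: run of 'B' x 7 -> '7B'
  i=12: run of 'C' x 5 -> '5C'
  i=17: run of 'H' x 4 -> '4H'
  i=21: run of 'F' x 3 -> '3F'
  i=24: run of 'G' x 1 -> '1G'

RLE = 5F7B5C4H3F1G


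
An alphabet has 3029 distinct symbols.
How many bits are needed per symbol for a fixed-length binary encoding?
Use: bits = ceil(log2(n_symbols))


log2(3029) = 11.5646
Bracket: 2^11 = 2048 < 3029 <= 2^12 = 4096
So ceil(log2(3029)) = 12

bits = ceil(log2(3029)) = ceil(11.5646) = 12 bits


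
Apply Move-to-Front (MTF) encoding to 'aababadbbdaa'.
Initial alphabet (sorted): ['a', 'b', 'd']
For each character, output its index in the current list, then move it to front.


MTF encoding:
'a': index 0 in ['a', 'b', 'd'] -> ['a', 'b', 'd']
'a': index 0 in ['a', 'b', 'd'] -> ['a', 'b', 'd']
'b': index 1 in ['a', 'b', 'd'] -> ['b', 'a', 'd']
'a': index 1 in ['b', 'a', 'd'] -> ['a', 'b', 'd']
'b': index 1 in ['a', 'b', 'd'] -> ['b', 'a', 'd']
'a': index 1 in ['b', 'a', 'd'] -> ['a', 'b', 'd']
'd': index 2 in ['a', 'b', 'd'] -> ['d', 'a', 'b']
'b': index 2 in ['d', 'a', 'b'] -> ['b', 'd', 'a']
'b': index 0 in ['b', 'd', 'a'] -> ['b', 'd', 'a']
'd': index 1 in ['b', 'd', 'a'] -> ['d', 'b', 'a']
'a': index 2 in ['d', 'b', 'a'] -> ['a', 'd', 'b']
'a': index 0 in ['a', 'd', 'b'] -> ['a', 'd', 'b']


Output: [0, 0, 1, 1, 1, 1, 2, 2, 0, 1, 2, 0]


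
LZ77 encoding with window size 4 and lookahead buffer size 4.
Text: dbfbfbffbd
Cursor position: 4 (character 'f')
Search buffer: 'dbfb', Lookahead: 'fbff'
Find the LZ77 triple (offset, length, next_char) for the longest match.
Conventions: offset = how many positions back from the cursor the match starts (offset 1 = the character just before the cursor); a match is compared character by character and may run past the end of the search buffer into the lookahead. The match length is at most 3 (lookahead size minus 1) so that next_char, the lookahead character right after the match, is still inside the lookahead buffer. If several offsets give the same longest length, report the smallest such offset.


Try each offset into the search buffer:
  offset=1 (pos 3, char 'b'): match length 0
  offset=2 (pos 2, char 'f'): match length 3
  offset=3 (pos 1, char 'b'): match length 0
  offset=4 (pos 0, char 'd'): match length 0
Longest match has length 3 at offset 2.
next_char = character at position 4 + 3 = 7 -> 'f'

Best match: offset=2, length=3 (matching 'fbf' starting at position 2)
LZ77 triple: (2, 3, 'f')


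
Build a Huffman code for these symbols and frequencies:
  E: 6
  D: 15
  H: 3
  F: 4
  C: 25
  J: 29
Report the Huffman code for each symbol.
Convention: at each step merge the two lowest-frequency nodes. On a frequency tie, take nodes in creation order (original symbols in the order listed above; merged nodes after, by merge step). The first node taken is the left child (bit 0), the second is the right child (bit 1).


Huffman tree construction:
Step 1: Merge H(3) + F(4) = 7
Step 2: Merge E(6) + (H+F)(7) = 13
Step 3: Merge (E+(H+F))(13) + D(15) = 28
Step 4: Merge C(25) + ((E+(H+F))+D)(28) = 53
Step 5: Merge J(29) + (C+((E+(H+F))+D))(53) = 82
Read each symbol's code off the tree from the root (left child = 0, right child = 1).

Codes:
  E: 1100 (length 4)
  D: 111 (length 3)
  H: 11010 (length 5)
  F: 11011 (length 5)
  C: 10 (length 2)
  J: 0 (length 1)
Average code length: 183/82 = 2.2317 bits/symbol


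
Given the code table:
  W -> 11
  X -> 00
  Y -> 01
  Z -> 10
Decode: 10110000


Decoding:
10 -> Z
11 -> W
00 -> X
00 -> X


Result: ZWXX


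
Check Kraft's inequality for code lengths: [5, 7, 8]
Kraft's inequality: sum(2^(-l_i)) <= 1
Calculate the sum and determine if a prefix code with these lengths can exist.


Sum = 2^(-5) + 2^(-7) + 2^(-8)
    = 0.03125 + 0.0078125 + 0.00390625
    = 11/256 = 0.04296875
Since 0.04296875 <= 1, Kraft's inequality IS satisfied.
A prefix code with these lengths CAN exist.

Kraft sum = 0.04296875. Satisfied.


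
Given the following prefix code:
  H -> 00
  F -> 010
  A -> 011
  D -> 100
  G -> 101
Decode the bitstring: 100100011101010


Decoding step by step:
Bits 100 -> D
Bits 100 -> D
Bits 011 -> A
Bits 101 -> G
Bits 010 -> F


Decoded message: DDAGF


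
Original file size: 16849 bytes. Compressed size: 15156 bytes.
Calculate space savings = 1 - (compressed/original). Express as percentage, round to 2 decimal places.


ratio = compressed/original = 15156/16849 = 0.899519
savings = 1 - ratio = 1 - 0.899519 = 0.100481
as a percentage: 0.100481 * 100 = 10.05%

Space savings = 1 - 15156/16849 = 10.05%


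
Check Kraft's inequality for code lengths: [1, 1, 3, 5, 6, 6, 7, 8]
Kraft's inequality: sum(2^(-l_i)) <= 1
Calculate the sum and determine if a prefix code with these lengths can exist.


Sum = 2^(-1) + 2^(-1) + 2^(-3) + 2^(-5) + 2^(-6) + 2^(-6) + 2^(-7) + 2^(-8)
    = 0.5 + 0.5 + 0.125 + 0.03125 + 0.015625 + 0.015625 + 0.0078125 + 0.00390625
    = 307/256 = 1.19921875
Since 1.19921875 > 1, Kraft's inequality is NOT satisfied.
A prefix code with these lengths CANNOT exist.

Kraft sum = 1.19921875. Not satisfied.


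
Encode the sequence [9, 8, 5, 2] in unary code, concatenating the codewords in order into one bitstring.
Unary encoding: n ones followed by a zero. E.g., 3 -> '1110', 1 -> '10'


Encode each number as n ones followed by a terminating 0:
  9 -> 1111111110 (10 bits)
  8 -> 111111110 (9 bits)
  5 -> 111110 (6 bits)
  2 -> 110 (3 bits)
Total length = 10 + 9 + 6 + 3 = 28 bits.

Unary([9, 8, 5, 2]) = 1111111110111111110111110110 (28 bits)


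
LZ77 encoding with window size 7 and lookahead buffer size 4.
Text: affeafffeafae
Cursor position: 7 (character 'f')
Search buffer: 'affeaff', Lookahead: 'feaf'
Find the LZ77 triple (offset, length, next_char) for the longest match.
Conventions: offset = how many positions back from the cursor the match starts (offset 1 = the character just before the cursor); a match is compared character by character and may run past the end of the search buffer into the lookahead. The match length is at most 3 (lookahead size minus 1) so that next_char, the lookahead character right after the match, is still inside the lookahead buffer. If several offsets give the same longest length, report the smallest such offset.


Try each offset into the search buffer:
  offset=1 (pos 6, char 'f'): match length 1
  offset=2 (pos 5, char 'f'): match length 1
  offset=3 (pos 4, char 'a'): match length 0
  offset=4 (pos 3, char 'e'): match length 0
  offset=5 (pos 2, char 'f'): match length 3
  offset=6 (pos 1, char 'f'): match length 1
  offset=7 (pos 0, char 'a'): match length 0
Longest match has length 3 at offset 5.
next_char = character at position 7 + 3 = 10 -> 'f'

Best match: offset=5, length=3 (matching 'fea' starting at position 2)
LZ77 triple: (5, 3, 'f')


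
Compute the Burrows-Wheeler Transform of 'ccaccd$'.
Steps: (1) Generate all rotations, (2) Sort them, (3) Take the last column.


Rotations (sorted):
  0: $ccaccd -> last char: d
  1: accd$cc -> last char: c
  2: caccd$c -> last char: c
  3: ccaccd$ -> last char: $
  4: ccd$cca -> last char: a
  5: cd$ccac -> last char: c
  6: d$ccacc -> last char: c


BWT = dcc$acc


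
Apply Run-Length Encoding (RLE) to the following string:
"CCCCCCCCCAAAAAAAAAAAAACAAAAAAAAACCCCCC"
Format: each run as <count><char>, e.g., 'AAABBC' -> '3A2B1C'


Scanning runs left to right:
  i=0: run of 'C' x 9 -> '9C'
  i=9: run of 'A' x 13 -> '13A'
  i=22: run of 'C' x 1 -> '1C'
  i=23: run of 'A' x 9 -> '9A'
  i=32: run of 'C' x 6 -> '6C'

RLE = 9C13A1C9A6C


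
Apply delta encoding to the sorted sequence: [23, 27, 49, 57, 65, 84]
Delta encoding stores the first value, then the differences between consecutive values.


First value: 23
Deltas:
  27 - 23 = 4
  49 - 27 = 22
  57 - 49 = 8
  65 - 57 = 8
  84 - 65 = 19


Delta encoded: [23, 4, 22, 8, 8, 19]


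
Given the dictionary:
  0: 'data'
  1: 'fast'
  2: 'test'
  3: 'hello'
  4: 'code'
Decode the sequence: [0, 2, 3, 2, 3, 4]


Look up each index in the dictionary:
  0 -> 'data'
  2 -> 'test'
  3 -> 'hello'
  2 -> 'test'
  3 -> 'hello'
  4 -> 'code'

Decoded: "data test hello test hello code"


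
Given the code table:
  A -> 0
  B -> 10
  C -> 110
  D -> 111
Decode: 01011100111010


Decoding:
0 -> A
10 -> B
111 -> D
0 -> A
0 -> A
111 -> D
0 -> A
10 -> B


Result: ABDAADAB


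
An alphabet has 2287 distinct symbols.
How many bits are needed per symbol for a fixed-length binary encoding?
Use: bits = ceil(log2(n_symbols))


log2(2287) = 11.1592
Bracket: 2^11 = 2048 < 2287 <= 2^12 = 4096
So ceil(log2(2287)) = 12

bits = ceil(log2(2287)) = ceil(11.1592) = 12 bits


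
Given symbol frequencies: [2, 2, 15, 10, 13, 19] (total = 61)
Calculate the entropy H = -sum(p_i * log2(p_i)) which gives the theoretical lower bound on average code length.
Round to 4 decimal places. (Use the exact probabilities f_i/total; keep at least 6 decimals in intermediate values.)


Per-symbol terms -p_i * log2(p_i) with p_i = f_i/61:
  p = 2/61 = 0.032787: log2(p) = -4.930737, -p*log2(p) = 0.161664
  p = 2/61 = 0.032787: log2(p) = -4.930737, -p*log2(p) = 0.161664
  p = 15/61 = 0.245902: log2(p) = -2.023847, -p*log2(p) = 0.497667
  p = 10/61 = 0.163934: log2(p) = -2.608809, -p*log2(p) = 0.427674
  p = 13/61 = 0.213115: log2(p) = -2.230298, -p*log2(p) = 0.475309
  p = 19/61 = 0.311475: log2(p) = -1.682810, -p*log2(p) = 0.524154
H = 0.161664 + 0.161664 + 0.497667 + 0.427674 + 0.475309 + 0.524154 = 2.248132

H = 2.2481 bits/symbol


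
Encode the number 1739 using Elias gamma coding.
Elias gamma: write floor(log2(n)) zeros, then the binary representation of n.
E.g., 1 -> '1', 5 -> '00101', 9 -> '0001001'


num_bits = floor(log2(1739)) + 1 = 11
leading_zeros = num_bits - 1 = 10
binary(1739) = 11011001011

Elias gamma(1739) = '0000000000' + '11011001011' = 000000000011011001011 (21 bits)


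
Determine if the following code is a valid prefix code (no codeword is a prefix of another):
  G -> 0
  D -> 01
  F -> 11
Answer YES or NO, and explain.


Checking each pair (does one codeword prefix another?):
  G='0' vs D='01': prefix -- VIOLATION

NO -- this is NOT a valid prefix code. G (0) is a prefix of D (01).


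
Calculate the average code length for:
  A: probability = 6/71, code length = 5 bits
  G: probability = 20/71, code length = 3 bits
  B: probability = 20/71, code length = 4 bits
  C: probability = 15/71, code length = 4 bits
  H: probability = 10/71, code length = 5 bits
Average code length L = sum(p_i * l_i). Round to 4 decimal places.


Weighted contributions p_i * l_i:
  A: (6/71) * 5 = 30/71
  G: (20/71) * 3 = 60/71
  B: (20/71) * 4 = 80/71
  C: (15/71) * 4 = 60/71
  H: (10/71) * 5 = 50/71
Sum = (30 + 60 + 80 + 60 + 50)/71 = 280/71

L = 280/71 = 3.9437 bits/symbol


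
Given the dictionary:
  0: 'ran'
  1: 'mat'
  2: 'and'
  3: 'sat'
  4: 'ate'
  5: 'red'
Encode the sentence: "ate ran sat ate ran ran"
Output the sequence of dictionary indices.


Look up each word in the dictionary:
  'ate' -> 4
  'ran' -> 0
  'sat' -> 3
  'ate' -> 4
  'ran' -> 0
  'ran' -> 0

Encoded: [4, 0, 3, 4, 0, 0]


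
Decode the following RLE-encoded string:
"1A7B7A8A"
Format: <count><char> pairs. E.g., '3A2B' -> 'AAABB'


Expanding each <count><char> pair:
  1A -> 'A'
  7B -> 'BBBBBBB'
  7A -> 'AAAAAAA'
  8A -> 'AAAAAAAA'

Decoded = ABBBBBBBAAAAAAAAAAAAAAA


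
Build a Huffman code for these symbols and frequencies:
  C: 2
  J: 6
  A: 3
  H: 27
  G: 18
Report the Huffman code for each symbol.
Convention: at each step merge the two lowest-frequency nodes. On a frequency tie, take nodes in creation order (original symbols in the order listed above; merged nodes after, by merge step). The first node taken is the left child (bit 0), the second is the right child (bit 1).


Huffman tree construction:
Step 1: Merge C(2) + A(3) = 5
Step 2: Merge (C+A)(5) + J(6) = 11
Step 3: Merge ((C+A)+J)(11) + G(18) = 29
Step 4: Merge H(27) + (((C+A)+J)+G)(29) = 56
Read each symbol's code off the tree from the root (left child = 0, right child = 1).

Codes:
  C: 1000 (length 4)
  J: 101 (length 3)
  A: 1001 (length 4)
  H: 0 (length 1)
  G: 11 (length 2)
Average code length: 101/56 = 1.8036 bits/symbol


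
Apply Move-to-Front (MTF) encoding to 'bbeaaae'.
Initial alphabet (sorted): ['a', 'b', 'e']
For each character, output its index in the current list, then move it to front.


MTF encoding:
'b': index 1 in ['a', 'b', 'e'] -> ['b', 'a', 'e']
'b': index 0 in ['b', 'a', 'e'] -> ['b', 'a', 'e']
'e': index 2 in ['b', 'a', 'e'] -> ['e', 'b', 'a']
'a': index 2 in ['e', 'b', 'a'] -> ['a', 'e', 'b']
'a': index 0 in ['a', 'e', 'b'] -> ['a', 'e', 'b']
'a': index 0 in ['a', 'e', 'b'] -> ['a', 'e', 'b']
'e': index 1 in ['a', 'e', 'b'] -> ['e', 'a', 'b']


Output: [1, 0, 2, 2, 0, 0, 1]


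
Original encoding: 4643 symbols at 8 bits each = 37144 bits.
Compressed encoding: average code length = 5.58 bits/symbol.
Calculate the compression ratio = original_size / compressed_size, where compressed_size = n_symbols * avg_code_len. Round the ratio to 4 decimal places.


original_size = n_symbols * orig_bits = 4643 * 8 = 37144 bits
compressed_size = n_symbols * avg_code_len = 4643 * 5.58 = 25907.94 bits
ratio = original_size / compressed_size = 37144 / 25907.94 = 1.4337

Compression ratio = 1.4337


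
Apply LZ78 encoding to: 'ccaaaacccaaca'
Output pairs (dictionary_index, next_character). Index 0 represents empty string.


LZ78 encoding steps:
Dictionary: {0: ''}
Step 1: w='' (idx 0), next='c' -> output (0, 'c'), add 'c' as idx 1
Step 2: w='c' (idx 1), next='a' -> output (1, 'a'), add 'ca' as idx 2
Step 3: w='' (idx 0), next='a' -> output (0, 'a'), add 'a' as idx 3
Step 4: w='a' (idx 3), next='a' -> output (3, 'a'), add 'aa' as idx 4
Step 5: w='c' (idx 1), next='c' -> output (1, 'c'), add 'cc' as idx 5
Step 6: w='ca' (idx 2), next='a' -> output (2, 'a'), add 'caa' as idx 6
Step 7: w='ca' (idx 2), end of input -> output (2, '')


Encoded: [(0, 'c'), (1, 'a'), (0, 'a'), (3, 'a'), (1, 'c'), (2, 'a'), (2, '')]


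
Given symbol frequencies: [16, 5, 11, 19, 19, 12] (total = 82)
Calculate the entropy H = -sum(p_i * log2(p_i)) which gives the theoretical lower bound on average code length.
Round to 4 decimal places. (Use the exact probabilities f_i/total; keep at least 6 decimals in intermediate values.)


Per-symbol terms -p_i * log2(p_i) with p_i = f_i/82:
  p = 16/82 = 0.195122: log2(p) = -2.357552, -p*log2(p) = 0.460010
  p = 5/82 = 0.060976: log2(p) = -4.035624, -p*log2(p) = 0.246075
  p = 11/82 = 0.134146: log2(p) = -2.898120, -p*log2(p) = 0.388772
  p = 19/82 = 0.231707: log2(p) = -2.109624, -p*log2(p) = 0.488815
  p = 19/82 = 0.231707: log2(p) = -2.109624, -p*log2(p) = 0.488815
  p = 12/82 = 0.146341: log2(p) = -2.772590, -p*log2(p) = 0.405745
H = 0.460010 + 0.246075 + 0.388772 + 0.488815 + 0.488815 + 0.405745 = 2.478232

H = 2.4782 bits/symbol


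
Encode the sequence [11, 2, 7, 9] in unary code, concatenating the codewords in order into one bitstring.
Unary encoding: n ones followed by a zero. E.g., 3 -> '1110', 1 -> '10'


Encode each number as n ones followed by a terminating 0:
  11 -> 111111111110 (12 bits)
  2 -> 110 (3 bits)
  7 -> 11111110 (8 bits)
  9 -> 1111111110 (10 bits)
Total length = 12 + 3 + 8 + 10 = 33 bits.

Unary([11, 2, 7, 9]) = 111111111110110111111101111111110 (33 bits)
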